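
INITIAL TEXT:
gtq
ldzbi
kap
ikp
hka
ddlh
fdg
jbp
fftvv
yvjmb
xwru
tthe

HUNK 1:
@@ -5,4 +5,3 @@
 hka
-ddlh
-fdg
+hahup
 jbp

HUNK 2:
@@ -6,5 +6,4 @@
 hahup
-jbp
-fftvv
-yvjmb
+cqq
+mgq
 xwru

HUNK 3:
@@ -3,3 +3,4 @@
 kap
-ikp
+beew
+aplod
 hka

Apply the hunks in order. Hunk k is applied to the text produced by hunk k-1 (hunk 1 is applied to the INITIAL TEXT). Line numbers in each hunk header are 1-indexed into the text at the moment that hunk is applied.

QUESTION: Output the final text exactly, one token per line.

Hunk 1: at line 5 remove [ddlh,fdg] add [hahup] -> 11 lines: gtq ldzbi kap ikp hka hahup jbp fftvv yvjmb xwru tthe
Hunk 2: at line 6 remove [jbp,fftvv,yvjmb] add [cqq,mgq] -> 10 lines: gtq ldzbi kap ikp hka hahup cqq mgq xwru tthe
Hunk 3: at line 3 remove [ikp] add [beew,aplod] -> 11 lines: gtq ldzbi kap beew aplod hka hahup cqq mgq xwru tthe

Answer: gtq
ldzbi
kap
beew
aplod
hka
hahup
cqq
mgq
xwru
tthe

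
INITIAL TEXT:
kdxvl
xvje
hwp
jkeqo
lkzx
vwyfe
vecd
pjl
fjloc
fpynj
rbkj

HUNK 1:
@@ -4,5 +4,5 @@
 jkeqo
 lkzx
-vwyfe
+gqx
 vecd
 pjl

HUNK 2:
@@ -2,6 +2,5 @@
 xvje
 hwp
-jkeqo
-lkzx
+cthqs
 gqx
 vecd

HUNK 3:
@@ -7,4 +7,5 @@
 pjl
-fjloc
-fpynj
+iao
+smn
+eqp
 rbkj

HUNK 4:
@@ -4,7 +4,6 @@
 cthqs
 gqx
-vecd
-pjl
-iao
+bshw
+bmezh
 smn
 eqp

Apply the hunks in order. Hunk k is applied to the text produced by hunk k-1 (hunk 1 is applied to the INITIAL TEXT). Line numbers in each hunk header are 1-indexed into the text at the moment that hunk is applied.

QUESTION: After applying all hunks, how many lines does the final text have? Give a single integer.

Hunk 1: at line 4 remove [vwyfe] add [gqx] -> 11 lines: kdxvl xvje hwp jkeqo lkzx gqx vecd pjl fjloc fpynj rbkj
Hunk 2: at line 2 remove [jkeqo,lkzx] add [cthqs] -> 10 lines: kdxvl xvje hwp cthqs gqx vecd pjl fjloc fpynj rbkj
Hunk 3: at line 7 remove [fjloc,fpynj] add [iao,smn,eqp] -> 11 lines: kdxvl xvje hwp cthqs gqx vecd pjl iao smn eqp rbkj
Hunk 4: at line 4 remove [vecd,pjl,iao] add [bshw,bmezh] -> 10 lines: kdxvl xvje hwp cthqs gqx bshw bmezh smn eqp rbkj
Final line count: 10

Answer: 10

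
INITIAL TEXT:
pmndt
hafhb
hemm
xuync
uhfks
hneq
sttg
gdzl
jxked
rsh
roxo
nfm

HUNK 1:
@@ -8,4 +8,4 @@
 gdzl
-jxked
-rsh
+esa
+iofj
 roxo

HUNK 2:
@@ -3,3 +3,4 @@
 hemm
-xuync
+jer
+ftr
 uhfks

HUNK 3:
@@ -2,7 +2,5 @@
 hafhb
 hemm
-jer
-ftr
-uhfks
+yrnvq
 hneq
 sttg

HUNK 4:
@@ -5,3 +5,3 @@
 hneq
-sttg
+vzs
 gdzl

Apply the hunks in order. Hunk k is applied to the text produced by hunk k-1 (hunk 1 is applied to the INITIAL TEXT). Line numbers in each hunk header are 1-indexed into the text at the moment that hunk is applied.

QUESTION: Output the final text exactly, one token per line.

Hunk 1: at line 8 remove [jxked,rsh] add [esa,iofj] -> 12 lines: pmndt hafhb hemm xuync uhfks hneq sttg gdzl esa iofj roxo nfm
Hunk 2: at line 3 remove [xuync] add [jer,ftr] -> 13 lines: pmndt hafhb hemm jer ftr uhfks hneq sttg gdzl esa iofj roxo nfm
Hunk 3: at line 2 remove [jer,ftr,uhfks] add [yrnvq] -> 11 lines: pmndt hafhb hemm yrnvq hneq sttg gdzl esa iofj roxo nfm
Hunk 4: at line 5 remove [sttg] add [vzs] -> 11 lines: pmndt hafhb hemm yrnvq hneq vzs gdzl esa iofj roxo nfm

Answer: pmndt
hafhb
hemm
yrnvq
hneq
vzs
gdzl
esa
iofj
roxo
nfm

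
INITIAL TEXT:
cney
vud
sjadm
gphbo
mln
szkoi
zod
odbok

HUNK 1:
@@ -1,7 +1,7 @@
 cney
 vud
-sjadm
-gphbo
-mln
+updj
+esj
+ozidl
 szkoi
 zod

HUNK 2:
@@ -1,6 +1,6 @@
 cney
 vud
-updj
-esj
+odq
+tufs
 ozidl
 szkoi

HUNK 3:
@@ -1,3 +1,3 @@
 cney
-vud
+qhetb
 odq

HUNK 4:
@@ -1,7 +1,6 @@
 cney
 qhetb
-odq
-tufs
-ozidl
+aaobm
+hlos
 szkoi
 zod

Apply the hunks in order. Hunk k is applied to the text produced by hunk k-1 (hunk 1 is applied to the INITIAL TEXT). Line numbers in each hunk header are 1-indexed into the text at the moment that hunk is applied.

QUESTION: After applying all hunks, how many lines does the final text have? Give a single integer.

Answer: 7

Derivation:
Hunk 1: at line 1 remove [sjadm,gphbo,mln] add [updj,esj,ozidl] -> 8 lines: cney vud updj esj ozidl szkoi zod odbok
Hunk 2: at line 1 remove [updj,esj] add [odq,tufs] -> 8 lines: cney vud odq tufs ozidl szkoi zod odbok
Hunk 3: at line 1 remove [vud] add [qhetb] -> 8 lines: cney qhetb odq tufs ozidl szkoi zod odbok
Hunk 4: at line 1 remove [odq,tufs,ozidl] add [aaobm,hlos] -> 7 lines: cney qhetb aaobm hlos szkoi zod odbok
Final line count: 7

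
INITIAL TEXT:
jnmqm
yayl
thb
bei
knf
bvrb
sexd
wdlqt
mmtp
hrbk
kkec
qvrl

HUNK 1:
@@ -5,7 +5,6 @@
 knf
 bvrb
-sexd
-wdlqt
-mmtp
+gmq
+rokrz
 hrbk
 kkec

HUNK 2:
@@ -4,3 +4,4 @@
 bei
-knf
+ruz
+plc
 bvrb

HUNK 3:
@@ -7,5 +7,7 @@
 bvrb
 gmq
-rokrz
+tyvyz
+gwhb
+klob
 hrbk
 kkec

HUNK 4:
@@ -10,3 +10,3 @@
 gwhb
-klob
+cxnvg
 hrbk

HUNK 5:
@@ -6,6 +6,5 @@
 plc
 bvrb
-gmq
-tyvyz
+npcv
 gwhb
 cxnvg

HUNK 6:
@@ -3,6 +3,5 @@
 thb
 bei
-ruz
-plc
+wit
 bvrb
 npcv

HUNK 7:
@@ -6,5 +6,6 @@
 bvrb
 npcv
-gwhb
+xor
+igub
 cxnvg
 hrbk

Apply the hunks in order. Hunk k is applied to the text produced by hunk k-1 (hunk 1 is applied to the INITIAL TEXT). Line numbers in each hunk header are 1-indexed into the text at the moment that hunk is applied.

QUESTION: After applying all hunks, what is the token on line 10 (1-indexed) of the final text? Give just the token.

Answer: cxnvg

Derivation:
Hunk 1: at line 5 remove [sexd,wdlqt,mmtp] add [gmq,rokrz] -> 11 lines: jnmqm yayl thb bei knf bvrb gmq rokrz hrbk kkec qvrl
Hunk 2: at line 4 remove [knf] add [ruz,plc] -> 12 lines: jnmqm yayl thb bei ruz plc bvrb gmq rokrz hrbk kkec qvrl
Hunk 3: at line 7 remove [rokrz] add [tyvyz,gwhb,klob] -> 14 lines: jnmqm yayl thb bei ruz plc bvrb gmq tyvyz gwhb klob hrbk kkec qvrl
Hunk 4: at line 10 remove [klob] add [cxnvg] -> 14 lines: jnmqm yayl thb bei ruz plc bvrb gmq tyvyz gwhb cxnvg hrbk kkec qvrl
Hunk 5: at line 6 remove [gmq,tyvyz] add [npcv] -> 13 lines: jnmqm yayl thb bei ruz plc bvrb npcv gwhb cxnvg hrbk kkec qvrl
Hunk 6: at line 3 remove [ruz,plc] add [wit] -> 12 lines: jnmqm yayl thb bei wit bvrb npcv gwhb cxnvg hrbk kkec qvrl
Hunk 7: at line 6 remove [gwhb] add [xor,igub] -> 13 lines: jnmqm yayl thb bei wit bvrb npcv xor igub cxnvg hrbk kkec qvrl
Final line 10: cxnvg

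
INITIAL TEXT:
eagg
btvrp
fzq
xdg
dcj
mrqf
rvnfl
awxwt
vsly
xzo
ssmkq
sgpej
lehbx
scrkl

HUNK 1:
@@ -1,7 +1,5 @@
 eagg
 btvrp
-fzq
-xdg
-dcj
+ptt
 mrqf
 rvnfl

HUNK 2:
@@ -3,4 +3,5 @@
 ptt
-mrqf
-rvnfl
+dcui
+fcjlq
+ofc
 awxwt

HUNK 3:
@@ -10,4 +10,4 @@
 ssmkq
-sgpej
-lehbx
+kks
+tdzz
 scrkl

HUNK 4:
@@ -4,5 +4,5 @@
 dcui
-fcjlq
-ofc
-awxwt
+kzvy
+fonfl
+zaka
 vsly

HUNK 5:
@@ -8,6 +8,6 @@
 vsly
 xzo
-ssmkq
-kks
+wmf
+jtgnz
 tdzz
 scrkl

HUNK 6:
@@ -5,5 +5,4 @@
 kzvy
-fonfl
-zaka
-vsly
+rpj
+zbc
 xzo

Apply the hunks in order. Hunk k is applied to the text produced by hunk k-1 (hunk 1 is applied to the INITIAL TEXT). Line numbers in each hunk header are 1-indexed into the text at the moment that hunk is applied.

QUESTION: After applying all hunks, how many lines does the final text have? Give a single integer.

Hunk 1: at line 1 remove [fzq,xdg,dcj] add [ptt] -> 12 lines: eagg btvrp ptt mrqf rvnfl awxwt vsly xzo ssmkq sgpej lehbx scrkl
Hunk 2: at line 3 remove [mrqf,rvnfl] add [dcui,fcjlq,ofc] -> 13 lines: eagg btvrp ptt dcui fcjlq ofc awxwt vsly xzo ssmkq sgpej lehbx scrkl
Hunk 3: at line 10 remove [sgpej,lehbx] add [kks,tdzz] -> 13 lines: eagg btvrp ptt dcui fcjlq ofc awxwt vsly xzo ssmkq kks tdzz scrkl
Hunk 4: at line 4 remove [fcjlq,ofc,awxwt] add [kzvy,fonfl,zaka] -> 13 lines: eagg btvrp ptt dcui kzvy fonfl zaka vsly xzo ssmkq kks tdzz scrkl
Hunk 5: at line 8 remove [ssmkq,kks] add [wmf,jtgnz] -> 13 lines: eagg btvrp ptt dcui kzvy fonfl zaka vsly xzo wmf jtgnz tdzz scrkl
Hunk 6: at line 5 remove [fonfl,zaka,vsly] add [rpj,zbc] -> 12 lines: eagg btvrp ptt dcui kzvy rpj zbc xzo wmf jtgnz tdzz scrkl
Final line count: 12

Answer: 12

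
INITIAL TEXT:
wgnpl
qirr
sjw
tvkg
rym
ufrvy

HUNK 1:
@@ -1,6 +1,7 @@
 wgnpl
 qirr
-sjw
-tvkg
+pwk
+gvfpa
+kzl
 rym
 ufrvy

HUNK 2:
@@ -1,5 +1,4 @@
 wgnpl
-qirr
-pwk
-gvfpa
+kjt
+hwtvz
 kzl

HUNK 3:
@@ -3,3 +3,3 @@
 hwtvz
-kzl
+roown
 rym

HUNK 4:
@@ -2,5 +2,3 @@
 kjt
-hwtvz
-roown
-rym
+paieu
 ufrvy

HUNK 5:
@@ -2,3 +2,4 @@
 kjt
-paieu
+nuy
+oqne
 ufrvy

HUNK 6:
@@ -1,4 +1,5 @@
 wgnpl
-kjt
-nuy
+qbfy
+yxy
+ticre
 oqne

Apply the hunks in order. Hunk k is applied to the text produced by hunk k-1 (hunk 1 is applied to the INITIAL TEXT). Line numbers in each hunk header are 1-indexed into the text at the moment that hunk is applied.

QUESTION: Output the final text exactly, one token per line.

Hunk 1: at line 1 remove [sjw,tvkg] add [pwk,gvfpa,kzl] -> 7 lines: wgnpl qirr pwk gvfpa kzl rym ufrvy
Hunk 2: at line 1 remove [qirr,pwk,gvfpa] add [kjt,hwtvz] -> 6 lines: wgnpl kjt hwtvz kzl rym ufrvy
Hunk 3: at line 3 remove [kzl] add [roown] -> 6 lines: wgnpl kjt hwtvz roown rym ufrvy
Hunk 4: at line 2 remove [hwtvz,roown,rym] add [paieu] -> 4 lines: wgnpl kjt paieu ufrvy
Hunk 5: at line 2 remove [paieu] add [nuy,oqne] -> 5 lines: wgnpl kjt nuy oqne ufrvy
Hunk 6: at line 1 remove [kjt,nuy] add [qbfy,yxy,ticre] -> 6 lines: wgnpl qbfy yxy ticre oqne ufrvy

Answer: wgnpl
qbfy
yxy
ticre
oqne
ufrvy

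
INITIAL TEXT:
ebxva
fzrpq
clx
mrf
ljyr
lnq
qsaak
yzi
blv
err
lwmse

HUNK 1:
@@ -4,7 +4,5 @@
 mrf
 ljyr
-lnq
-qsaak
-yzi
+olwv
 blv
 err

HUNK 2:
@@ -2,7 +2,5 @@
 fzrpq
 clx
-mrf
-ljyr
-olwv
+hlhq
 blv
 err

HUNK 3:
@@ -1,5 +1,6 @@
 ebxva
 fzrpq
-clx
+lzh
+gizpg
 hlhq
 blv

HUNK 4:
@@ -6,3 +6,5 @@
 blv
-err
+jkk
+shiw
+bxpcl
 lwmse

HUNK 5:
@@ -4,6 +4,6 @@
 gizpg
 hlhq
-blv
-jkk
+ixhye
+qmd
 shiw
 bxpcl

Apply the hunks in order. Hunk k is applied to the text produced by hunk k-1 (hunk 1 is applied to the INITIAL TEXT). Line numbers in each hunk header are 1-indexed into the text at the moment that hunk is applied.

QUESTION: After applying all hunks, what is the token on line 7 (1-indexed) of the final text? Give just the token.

Answer: qmd

Derivation:
Hunk 1: at line 4 remove [lnq,qsaak,yzi] add [olwv] -> 9 lines: ebxva fzrpq clx mrf ljyr olwv blv err lwmse
Hunk 2: at line 2 remove [mrf,ljyr,olwv] add [hlhq] -> 7 lines: ebxva fzrpq clx hlhq blv err lwmse
Hunk 3: at line 1 remove [clx] add [lzh,gizpg] -> 8 lines: ebxva fzrpq lzh gizpg hlhq blv err lwmse
Hunk 4: at line 6 remove [err] add [jkk,shiw,bxpcl] -> 10 lines: ebxva fzrpq lzh gizpg hlhq blv jkk shiw bxpcl lwmse
Hunk 5: at line 4 remove [blv,jkk] add [ixhye,qmd] -> 10 lines: ebxva fzrpq lzh gizpg hlhq ixhye qmd shiw bxpcl lwmse
Final line 7: qmd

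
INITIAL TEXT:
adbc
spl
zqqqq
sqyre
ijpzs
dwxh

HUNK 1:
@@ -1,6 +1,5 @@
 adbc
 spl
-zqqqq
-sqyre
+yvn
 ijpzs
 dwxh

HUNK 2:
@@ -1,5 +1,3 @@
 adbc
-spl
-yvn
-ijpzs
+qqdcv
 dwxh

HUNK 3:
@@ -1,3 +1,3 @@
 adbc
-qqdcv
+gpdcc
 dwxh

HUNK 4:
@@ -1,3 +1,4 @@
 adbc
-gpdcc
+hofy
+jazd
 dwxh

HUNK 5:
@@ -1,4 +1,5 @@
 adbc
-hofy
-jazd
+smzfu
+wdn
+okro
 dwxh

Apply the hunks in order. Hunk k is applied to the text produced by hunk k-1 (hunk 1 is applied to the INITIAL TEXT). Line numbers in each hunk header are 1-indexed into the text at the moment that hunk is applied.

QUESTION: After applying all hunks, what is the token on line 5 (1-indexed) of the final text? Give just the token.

Answer: dwxh

Derivation:
Hunk 1: at line 1 remove [zqqqq,sqyre] add [yvn] -> 5 lines: adbc spl yvn ijpzs dwxh
Hunk 2: at line 1 remove [spl,yvn,ijpzs] add [qqdcv] -> 3 lines: adbc qqdcv dwxh
Hunk 3: at line 1 remove [qqdcv] add [gpdcc] -> 3 lines: adbc gpdcc dwxh
Hunk 4: at line 1 remove [gpdcc] add [hofy,jazd] -> 4 lines: adbc hofy jazd dwxh
Hunk 5: at line 1 remove [hofy,jazd] add [smzfu,wdn,okro] -> 5 lines: adbc smzfu wdn okro dwxh
Final line 5: dwxh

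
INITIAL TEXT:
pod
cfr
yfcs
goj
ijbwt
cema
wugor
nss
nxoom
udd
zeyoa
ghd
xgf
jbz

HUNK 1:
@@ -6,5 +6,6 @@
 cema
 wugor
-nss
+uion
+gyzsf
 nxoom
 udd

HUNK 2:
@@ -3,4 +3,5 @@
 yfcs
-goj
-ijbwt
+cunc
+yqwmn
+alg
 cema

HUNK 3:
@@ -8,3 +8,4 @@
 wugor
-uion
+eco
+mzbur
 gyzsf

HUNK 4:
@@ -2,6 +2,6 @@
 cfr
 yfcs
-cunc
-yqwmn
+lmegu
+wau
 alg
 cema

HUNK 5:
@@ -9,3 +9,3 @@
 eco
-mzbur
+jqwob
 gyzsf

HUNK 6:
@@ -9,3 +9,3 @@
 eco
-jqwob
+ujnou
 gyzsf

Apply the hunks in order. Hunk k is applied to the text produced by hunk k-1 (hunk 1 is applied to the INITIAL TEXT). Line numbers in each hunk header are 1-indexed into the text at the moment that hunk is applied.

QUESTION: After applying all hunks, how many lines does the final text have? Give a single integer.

Answer: 17

Derivation:
Hunk 1: at line 6 remove [nss] add [uion,gyzsf] -> 15 lines: pod cfr yfcs goj ijbwt cema wugor uion gyzsf nxoom udd zeyoa ghd xgf jbz
Hunk 2: at line 3 remove [goj,ijbwt] add [cunc,yqwmn,alg] -> 16 lines: pod cfr yfcs cunc yqwmn alg cema wugor uion gyzsf nxoom udd zeyoa ghd xgf jbz
Hunk 3: at line 8 remove [uion] add [eco,mzbur] -> 17 lines: pod cfr yfcs cunc yqwmn alg cema wugor eco mzbur gyzsf nxoom udd zeyoa ghd xgf jbz
Hunk 4: at line 2 remove [cunc,yqwmn] add [lmegu,wau] -> 17 lines: pod cfr yfcs lmegu wau alg cema wugor eco mzbur gyzsf nxoom udd zeyoa ghd xgf jbz
Hunk 5: at line 9 remove [mzbur] add [jqwob] -> 17 lines: pod cfr yfcs lmegu wau alg cema wugor eco jqwob gyzsf nxoom udd zeyoa ghd xgf jbz
Hunk 6: at line 9 remove [jqwob] add [ujnou] -> 17 lines: pod cfr yfcs lmegu wau alg cema wugor eco ujnou gyzsf nxoom udd zeyoa ghd xgf jbz
Final line count: 17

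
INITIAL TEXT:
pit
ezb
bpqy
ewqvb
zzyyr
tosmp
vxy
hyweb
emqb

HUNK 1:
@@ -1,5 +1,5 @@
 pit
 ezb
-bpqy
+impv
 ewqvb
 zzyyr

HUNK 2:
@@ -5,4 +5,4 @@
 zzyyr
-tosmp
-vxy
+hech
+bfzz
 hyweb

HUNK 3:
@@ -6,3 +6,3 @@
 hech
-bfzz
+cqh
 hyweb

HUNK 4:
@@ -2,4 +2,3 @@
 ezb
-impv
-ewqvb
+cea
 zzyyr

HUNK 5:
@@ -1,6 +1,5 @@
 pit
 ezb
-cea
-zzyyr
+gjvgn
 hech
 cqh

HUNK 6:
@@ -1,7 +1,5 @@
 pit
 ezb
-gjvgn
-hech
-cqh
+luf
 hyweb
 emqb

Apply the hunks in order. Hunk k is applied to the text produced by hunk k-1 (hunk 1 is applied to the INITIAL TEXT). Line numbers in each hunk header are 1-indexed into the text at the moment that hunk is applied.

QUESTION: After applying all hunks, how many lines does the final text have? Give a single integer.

Hunk 1: at line 1 remove [bpqy] add [impv] -> 9 lines: pit ezb impv ewqvb zzyyr tosmp vxy hyweb emqb
Hunk 2: at line 5 remove [tosmp,vxy] add [hech,bfzz] -> 9 lines: pit ezb impv ewqvb zzyyr hech bfzz hyweb emqb
Hunk 3: at line 6 remove [bfzz] add [cqh] -> 9 lines: pit ezb impv ewqvb zzyyr hech cqh hyweb emqb
Hunk 4: at line 2 remove [impv,ewqvb] add [cea] -> 8 lines: pit ezb cea zzyyr hech cqh hyweb emqb
Hunk 5: at line 1 remove [cea,zzyyr] add [gjvgn] -> 7 lines: pit ezb gjvgn hech cqh hyweb emqb
Hunk 6: at line 1 remove [gjvgn,hech,cqh] add [luf] -> 5 lines: pit ezb luf hyweb emqb
Final line count: 5

Answer: 5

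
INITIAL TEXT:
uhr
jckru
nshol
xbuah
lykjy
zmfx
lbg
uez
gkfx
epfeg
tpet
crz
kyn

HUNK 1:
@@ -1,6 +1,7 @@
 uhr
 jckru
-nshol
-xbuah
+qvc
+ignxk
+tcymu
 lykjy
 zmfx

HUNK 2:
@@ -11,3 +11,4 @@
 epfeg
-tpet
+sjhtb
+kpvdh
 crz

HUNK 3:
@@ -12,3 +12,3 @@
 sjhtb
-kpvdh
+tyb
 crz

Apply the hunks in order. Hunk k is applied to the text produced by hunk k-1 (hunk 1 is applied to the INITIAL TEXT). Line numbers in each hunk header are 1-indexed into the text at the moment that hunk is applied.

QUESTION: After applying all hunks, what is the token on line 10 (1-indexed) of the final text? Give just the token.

Hunk 1: at line 1 remove [nshol,xbuah] add [qvc,ignxk,tcymu] -> 14 lines: uhr jckru qvc ignxk tcymu lykjy zmfx lbg uez gkfx epfeg tpet crz kyn
Hunk 2: at line 11 remove [tpet] add [sjhtb,kpvdh] -> 15 lines: uhr jckru qvc ignxk tcymu lykjy zmfx lbg uez gkfx epfeg sjhtb kpvdh crz kyn
Hunk 3: at line 12 remove [kpvdh] add [tyb] -> 15 lines: uhr jckru qvc ignxk tcymu lykjy zmfx lbg uez gkfx epfeg sjhtb tyb crz kyn
Final line 10: gkfx

Answer: gkfx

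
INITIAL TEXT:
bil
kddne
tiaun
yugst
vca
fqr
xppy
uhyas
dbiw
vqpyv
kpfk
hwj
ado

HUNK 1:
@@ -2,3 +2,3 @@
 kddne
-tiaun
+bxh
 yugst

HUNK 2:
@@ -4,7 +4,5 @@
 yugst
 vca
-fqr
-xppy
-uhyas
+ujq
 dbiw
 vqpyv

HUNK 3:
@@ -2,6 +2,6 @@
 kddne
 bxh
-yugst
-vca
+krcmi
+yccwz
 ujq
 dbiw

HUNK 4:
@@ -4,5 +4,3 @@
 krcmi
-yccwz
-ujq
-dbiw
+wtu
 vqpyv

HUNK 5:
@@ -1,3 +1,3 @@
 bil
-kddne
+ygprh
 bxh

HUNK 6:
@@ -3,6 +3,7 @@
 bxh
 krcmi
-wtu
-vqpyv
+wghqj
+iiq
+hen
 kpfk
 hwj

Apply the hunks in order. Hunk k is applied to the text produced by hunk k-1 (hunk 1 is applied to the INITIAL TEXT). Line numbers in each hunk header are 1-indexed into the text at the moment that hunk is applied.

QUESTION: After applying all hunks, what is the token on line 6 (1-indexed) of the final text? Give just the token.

Answer: iiq

Derivation:
Hunk 1: at line 2 remove [tiaun] add [bxh] -> 13 lines: bil kddne bxh yugst vca fqr xppy uhyas dbiw vqpyv kpfk hwj ado
Hunk 2: at line 4 remove [fqr,xppy,uhyas] add [ujq] -> 11 lines: bil kddne bxh yugst vca ujq dbiw vqpyv kpfk hwj ado
Hunk 3: at line 2 remove [yugst,vca] add [krcmi,yccwz] -> 11 lines: bil kddne bxh krcmi yccwz ujq dbiw vqpyv kpfk hwj ado
Hunk 4: at line 4 remove [yccwz,ujq,dbiw] add [wtu] -> 9 lines: bil kddne bxh krcmi wtu vqpyv kpfk hwj ado
Hunk 5: at line 1 remove [kddne] add [ygprh] -> 9 lines: bil ygprh bxh krcmi wtu vqpyv kpfk hwj ado
Hunk 6: at line 3 remove [wtu,vqpyv] add [wghqj,iiq,hen] -> 10 lines: bil ygprh bxh krcmi wghqj iiq hen kpfk hwj ado
Final line 6: iiq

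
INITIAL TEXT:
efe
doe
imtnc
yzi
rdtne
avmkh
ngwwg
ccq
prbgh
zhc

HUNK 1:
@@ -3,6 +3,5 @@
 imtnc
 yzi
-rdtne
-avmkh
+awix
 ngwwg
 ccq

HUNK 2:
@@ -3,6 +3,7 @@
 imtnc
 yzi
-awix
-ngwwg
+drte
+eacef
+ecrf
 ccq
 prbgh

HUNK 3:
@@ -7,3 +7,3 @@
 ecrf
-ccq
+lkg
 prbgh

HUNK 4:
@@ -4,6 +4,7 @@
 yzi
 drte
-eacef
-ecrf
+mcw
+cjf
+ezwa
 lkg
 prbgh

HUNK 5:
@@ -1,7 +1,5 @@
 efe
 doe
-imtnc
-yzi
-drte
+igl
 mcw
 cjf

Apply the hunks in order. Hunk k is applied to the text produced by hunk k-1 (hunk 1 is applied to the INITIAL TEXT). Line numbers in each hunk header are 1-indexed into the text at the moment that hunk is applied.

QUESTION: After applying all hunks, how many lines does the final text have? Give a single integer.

Answer: 9

Derivation:
Hunk 1: at line 3 remove [rdtne,avmkh] add [awix] -> 9 lines: efe doe imtnc yzi awix ngwwg ccq prbgh zhc
Hunk 2: at line 3 remove [awix,ngwwg] add [drte,eacef,ecrf] -> 10 lines: efe doe imtnc yzi drte eacef ecrf ccq prbgh zhc
Hunk 3: at line 7 remove [ccq] add [lkg] -> 10 lines: efe doe imtnc yzi drte eacef ecrf lkg prbgh zhc
Hunk 4: at line 4 remove [eacef,ecrf] add [mcw,cjf,ezwa] -> 11 lines: efe doe imtnc yzi drte mcw cjf ezwa lkg prbgh zhc
Hunk 5: at line 1 remove [imtnc,yzi,drte] add [igl] -> 9 lines: efe doe igl mcw cjf ezwa lkg prbgh zhc
Final line count: 9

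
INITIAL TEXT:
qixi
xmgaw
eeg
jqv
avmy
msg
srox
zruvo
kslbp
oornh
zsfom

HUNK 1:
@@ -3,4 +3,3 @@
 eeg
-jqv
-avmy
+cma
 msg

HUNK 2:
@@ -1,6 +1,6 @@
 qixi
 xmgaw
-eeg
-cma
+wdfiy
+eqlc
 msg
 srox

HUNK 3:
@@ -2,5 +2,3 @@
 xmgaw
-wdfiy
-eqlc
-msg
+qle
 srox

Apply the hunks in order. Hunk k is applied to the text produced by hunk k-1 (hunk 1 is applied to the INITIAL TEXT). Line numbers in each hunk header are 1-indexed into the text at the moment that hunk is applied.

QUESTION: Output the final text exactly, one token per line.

Answer: qixi
xmgaw
qle
srox
zruvo
kslbp
oornh
zsfom

Derivation:
Hunk 1: at line 3 remove [jqv,avmy] add [cma] -> 10 lines: qixi xmgaw eeg cma msg srox zruvo kslbp oornh zsfom
Hunk 2: at line 1 remove [eeg,cma] add [wdfiy,eqlc] -> 10 lines: qixi xmgaw wdfiy eqlc msg srox zruvo kslbp oornh zsfom
Hunk 3: at line 2 remove [wdfiy,eqlc,msg] add [qle] -> 8 lines: qixi xmgaw qle srox zruvo kslbp oornh zsfom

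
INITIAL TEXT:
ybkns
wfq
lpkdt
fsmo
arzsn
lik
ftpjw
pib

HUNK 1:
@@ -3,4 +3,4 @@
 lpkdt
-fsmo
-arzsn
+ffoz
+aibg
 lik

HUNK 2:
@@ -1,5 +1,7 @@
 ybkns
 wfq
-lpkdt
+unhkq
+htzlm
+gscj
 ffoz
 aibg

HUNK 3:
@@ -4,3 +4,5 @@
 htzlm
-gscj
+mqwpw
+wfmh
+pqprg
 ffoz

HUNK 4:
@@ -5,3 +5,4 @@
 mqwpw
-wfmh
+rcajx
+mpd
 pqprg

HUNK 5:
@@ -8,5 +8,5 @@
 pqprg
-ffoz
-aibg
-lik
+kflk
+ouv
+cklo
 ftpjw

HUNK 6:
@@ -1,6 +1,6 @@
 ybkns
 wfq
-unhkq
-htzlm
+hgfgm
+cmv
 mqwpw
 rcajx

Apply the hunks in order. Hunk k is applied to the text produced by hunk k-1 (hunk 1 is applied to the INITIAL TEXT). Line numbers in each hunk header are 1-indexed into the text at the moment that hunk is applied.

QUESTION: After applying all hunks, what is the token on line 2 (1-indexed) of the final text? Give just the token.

Hunk 1: at line 3 remove [fsmo,arzsn] add [ffoz,aibg] -> 8 lines: ybkns wfq lpkdt ffoz aibg lik ftpjw pib
Hunk 2: at line 1 remove [lpkdt] add [unhkq,htzlm,gscj] -> 10 lines: ybkns wfq unhkq htzlm gscj ffoz aibg lik ftpjw pib
Hunk 3: at line 4 remove [gscj] add [mqwpw,wfmh,pqprg] -> 12 lines: ybkns wfq unhkq htzlm mqwpw wfmh pqprg ffoz aibg lik ftpjw pib
Hunk 4: at line 5 remove [wfmh] add [rcajx,mpd] -> 13 lines: ybkns wfq unhkq htzlm mqwpw rcajx mpd pqprg ffoz aibg lik ftpjw pib
Hunk 5: at line 8 remove [ffoz,aibg,lik] add [kflk,ouv,cklo] -> 13 lines: ybkns wfq unhkq htzlm mqwpw rcajx mpd pqprg kflk ouv cklo ftpjw pib
Hunk 6: at line 1 remove [unhkq,htzlm] add [hgfgm,cmv] -> 13 lines: ybkns wfq hgfgm cmv mqwpw rcajx mpd pqprg kflk ouv cklo ftpjw pib
Final line 2: wfq

Answer: wfq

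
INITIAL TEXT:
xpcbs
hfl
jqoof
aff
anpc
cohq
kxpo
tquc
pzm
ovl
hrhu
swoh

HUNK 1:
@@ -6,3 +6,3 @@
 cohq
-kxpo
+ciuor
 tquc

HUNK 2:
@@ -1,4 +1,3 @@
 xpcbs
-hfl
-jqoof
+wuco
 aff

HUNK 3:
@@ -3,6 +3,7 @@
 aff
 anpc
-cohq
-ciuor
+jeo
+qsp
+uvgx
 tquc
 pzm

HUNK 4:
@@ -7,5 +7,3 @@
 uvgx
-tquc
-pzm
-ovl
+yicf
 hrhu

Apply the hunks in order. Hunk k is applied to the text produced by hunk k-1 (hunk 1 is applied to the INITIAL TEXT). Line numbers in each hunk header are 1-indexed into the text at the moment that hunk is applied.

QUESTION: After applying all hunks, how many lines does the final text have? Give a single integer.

Hunk 1: at line 6 remove [kxpo] add [ciuor] -> 12 lines: xpcbs hfl jqoof aff anpc cohq ciuor tquc pzm ovl hrhu swoh
Hunk 2: at line 1 remove [hfl,jqoof] add [wuco] -> 11 lines: xpcbs wuco aff anpc cohq ciuor tquc pzm ovl hrhu swoh
Hunk 3: at line 3 remove [cohq,ciuor] add [jeo,qsp,uvgx] -> 12 lines: xpcbs wuco aff anpc jeo qsp uvgx tquc pzm ovl hrhu swoh
Hunk 4: at line 7 remove [tquc,pzm,ovl] add [yicf] -> 10 lines: xpcbs wuco aff anpc jeo qsp uvgx yicf hrhu swoh
Final line count: 10

Answer: 10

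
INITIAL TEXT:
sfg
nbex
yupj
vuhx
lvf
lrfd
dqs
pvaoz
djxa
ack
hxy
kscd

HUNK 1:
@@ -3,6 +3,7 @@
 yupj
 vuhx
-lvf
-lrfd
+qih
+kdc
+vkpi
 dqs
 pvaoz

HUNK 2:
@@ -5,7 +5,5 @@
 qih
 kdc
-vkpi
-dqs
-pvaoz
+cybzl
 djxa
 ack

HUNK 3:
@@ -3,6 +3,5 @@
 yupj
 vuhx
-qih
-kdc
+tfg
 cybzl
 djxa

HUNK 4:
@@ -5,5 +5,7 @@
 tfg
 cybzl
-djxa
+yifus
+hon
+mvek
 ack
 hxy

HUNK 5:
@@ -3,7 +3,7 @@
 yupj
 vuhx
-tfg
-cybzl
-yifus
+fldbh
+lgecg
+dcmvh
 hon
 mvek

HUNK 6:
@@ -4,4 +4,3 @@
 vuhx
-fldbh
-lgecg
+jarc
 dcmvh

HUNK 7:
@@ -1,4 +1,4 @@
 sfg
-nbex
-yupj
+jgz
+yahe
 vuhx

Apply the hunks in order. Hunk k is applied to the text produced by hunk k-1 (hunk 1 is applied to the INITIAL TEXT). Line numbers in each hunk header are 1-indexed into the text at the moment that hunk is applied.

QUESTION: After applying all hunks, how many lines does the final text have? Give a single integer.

Answer: 11

Derivation:
Hunk 1: at line 3 remove [lvf,lrfd] add [qih,kdc,vkpi] -> 13 lines: sfg nbex yupj vuhx qih kdc vkpi dqs pvaoz djxa ack hxy kscd
Hunk 2: at line 5 remove [vkpi,dqs,pvaoz] add [cybzl] -> 11 lines: sfg nbex yupj vuhx qih kdc cybzl djxa ack hxy kscd
Hunk 3: at line 3 remove [qih,kdc] add [tfg] -> 10 lines: sfg nbex yupj vuhx tfg cybzl djxa ack hxy kscd
Hunk 4: at line 5 remove [djxa] add [yifus,hon,mvek] -> 12 lines: sfg nbex yupj vuhx tfg cybzl yifus hon mvek ack hxy kscd
Hunk 5: at line 3 remove [tfg,cybzl,yifus] add [fldbh,lgecg,dcmvh] -> 12 lines: sfg nbex yupj vuhx fldbh lgecg dcmvh hon mvek ack hxy kscd
Hunk 6: at line 4 remove [fldbh,lgecg] add [jarc] -> 11 lines: sfg nbex yupj vuhx jarc dcmvh hon mvek ack hxy kscd
Hunk 7: at line 1 remove [nbex,yupj] add [jgz,yahe] -> 11 lines: sfg jgz yahe vuhx jarc dcmvh hon mvek ack hxy kscd
Final line count: 11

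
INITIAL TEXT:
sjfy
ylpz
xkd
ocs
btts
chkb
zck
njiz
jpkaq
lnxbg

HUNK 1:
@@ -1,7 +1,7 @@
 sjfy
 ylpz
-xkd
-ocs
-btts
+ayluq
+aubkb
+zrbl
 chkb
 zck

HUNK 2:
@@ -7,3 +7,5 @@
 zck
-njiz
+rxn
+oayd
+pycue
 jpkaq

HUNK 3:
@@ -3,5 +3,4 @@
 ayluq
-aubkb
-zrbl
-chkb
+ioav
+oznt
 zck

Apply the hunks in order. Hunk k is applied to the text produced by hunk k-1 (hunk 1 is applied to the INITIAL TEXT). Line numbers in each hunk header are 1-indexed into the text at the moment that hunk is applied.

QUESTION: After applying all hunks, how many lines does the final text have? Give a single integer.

Answer: 11

Derivation:
Hunk 1: at line 1 remove [xkd,ocs,btts] add [ayluq,aubkb,zrbl] -> 10 lines: sjfy ylpz ayluq aubkb zrbl chkb zck njiz jpkaq lnxbg
Hunk 2: at line 7 remove [njiz] add [rxn,oayd,pycue] -> 12 lines: sjfy ylpz ayluq aubkb zrbl chkb zck rxn oayd pycue jpkaq lnxbg
Hunk 3: at line 3 remove [aubkb,zrbl,chkb] add [ioav,oznt] -> 11 lines: sjfy ylpz ayluq ioav oznt zck rxn oayd pycue jpkaq lnxbg
Final line count: 11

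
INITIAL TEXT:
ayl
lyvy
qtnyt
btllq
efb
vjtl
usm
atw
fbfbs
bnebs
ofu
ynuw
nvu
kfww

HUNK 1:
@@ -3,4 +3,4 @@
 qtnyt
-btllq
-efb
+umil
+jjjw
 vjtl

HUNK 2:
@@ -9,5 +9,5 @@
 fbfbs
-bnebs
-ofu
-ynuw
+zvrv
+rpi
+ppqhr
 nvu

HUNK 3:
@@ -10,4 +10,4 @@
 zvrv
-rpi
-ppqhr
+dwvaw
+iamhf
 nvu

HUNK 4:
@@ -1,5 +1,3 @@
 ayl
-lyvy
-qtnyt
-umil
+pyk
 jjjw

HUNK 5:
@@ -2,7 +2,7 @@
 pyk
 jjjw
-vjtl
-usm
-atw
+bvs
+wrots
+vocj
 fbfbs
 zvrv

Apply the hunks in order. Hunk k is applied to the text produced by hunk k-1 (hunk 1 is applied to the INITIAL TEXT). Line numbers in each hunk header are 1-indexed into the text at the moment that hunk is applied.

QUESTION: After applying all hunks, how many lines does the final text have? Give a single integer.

Hunk 1: at line 3 remove [btllq,efb] add [umil,jjjw] -> 14 lines: ayl lyvy qtnyt umil jjjw vjtl usm atw fbfbs bnebs ofu ynuw nvu kfww
Hunk 2: at line 9 remove [bnebs,ofu,ynuw] add [zvrv,rpi,ppqhr] -> 14 lines: ayl lyvy qtnyt umil jjjw vjtl usm atw fbfbs zvrv rpi ppqhr nvu kfww
Hunk 3: at line 10 remove [rpi,ppqhr] add [dwvaw,iamhf] -> 14 lines: ayl lyvy qtnyt umil jjjw vjtl usm atw fbfbs zvrv dwvaw iamhf nvu kfww
Hunk 4: at line 1 remove [lyvy,qtnyt,umil] add [pyk] -> 12 lines: ayl pyk jjjw vjtl usm atw fbfbs zvrv dwvaw iamhf nvu kfww
Hunk 5: at line 2 remove [vjtl,usm,atw] add [bvs,wrots,vocj] -> 12 lines: ayl pyk jjjw bvs wrots vocj fbfbs zvrv dwvaw iamhf nvu kfww
Final line count: 12

Answer: 12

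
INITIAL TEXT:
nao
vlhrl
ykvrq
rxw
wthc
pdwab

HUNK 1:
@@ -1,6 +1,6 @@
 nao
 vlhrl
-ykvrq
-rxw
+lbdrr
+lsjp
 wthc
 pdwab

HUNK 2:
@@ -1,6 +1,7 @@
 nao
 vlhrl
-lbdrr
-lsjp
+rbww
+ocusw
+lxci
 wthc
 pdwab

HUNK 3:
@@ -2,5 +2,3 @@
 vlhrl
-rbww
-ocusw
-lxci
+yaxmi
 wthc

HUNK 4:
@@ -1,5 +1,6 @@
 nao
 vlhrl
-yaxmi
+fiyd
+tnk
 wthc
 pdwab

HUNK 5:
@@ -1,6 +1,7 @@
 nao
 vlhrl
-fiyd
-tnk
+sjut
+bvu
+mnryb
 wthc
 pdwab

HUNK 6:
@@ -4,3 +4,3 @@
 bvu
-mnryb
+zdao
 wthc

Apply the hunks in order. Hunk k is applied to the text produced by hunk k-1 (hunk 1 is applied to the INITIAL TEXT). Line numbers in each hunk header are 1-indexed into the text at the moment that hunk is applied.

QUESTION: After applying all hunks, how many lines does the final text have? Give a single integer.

Hunk 1: at line 1 remove [ykvrq,rxw] add [lbdrr,lsjp] -> 6 lines: nao vlhrl lbdrr lsjp wthc pdwab
Hunk 2: at line 1 remove [lbdrr,lsjp] add [rbww,ocusw,lxci] -> 7 lines: nao vlhrl rbww ocusw lxci wthc pdwab
Hunk 3: at line 2 remove [rbww,ocusw,lxci] add [yaxmi] -> 5 lines: nao vlhrl yaxmi wthc pdwab
Hunk 4: at line 1 remove [yaxmi] add [fiyd,tnk] -> 6 lines: nao vlhrl fiyd tnk wthc pdwab
Hunk 5: at line 1 remove [fiyd,tnk] add [sjut,bvu,mnryb] -> 7 lines: nao vlhrl sjut bvu mnryb wthc pdwab
Hunk 6: at line 4 remove [mnryb] add [zdao] -> 7 lines: nao vlhrl sjut bvu zdao wthc pdwab
Final line count: 7

Answer: 7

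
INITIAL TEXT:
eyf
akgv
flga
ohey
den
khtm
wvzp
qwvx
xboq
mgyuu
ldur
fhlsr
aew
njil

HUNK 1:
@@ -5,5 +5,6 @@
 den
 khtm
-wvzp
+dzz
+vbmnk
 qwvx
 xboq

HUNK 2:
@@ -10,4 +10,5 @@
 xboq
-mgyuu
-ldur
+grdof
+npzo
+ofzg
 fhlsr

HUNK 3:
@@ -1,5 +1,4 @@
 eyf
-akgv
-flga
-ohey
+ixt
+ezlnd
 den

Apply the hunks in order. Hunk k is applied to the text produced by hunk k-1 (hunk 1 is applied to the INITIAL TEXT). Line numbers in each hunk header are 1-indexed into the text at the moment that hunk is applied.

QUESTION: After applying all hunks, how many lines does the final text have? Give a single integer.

Answer: 15

Derivation:
Hunk 1: at line 5 remove [wvzp] add [dzz,vbmnk] -> 15 lines: eyf akgv flga ohey den khtm dzz vbmnk qwvx xboq mgyuu ldur fhlsr aew njil
Hunk 2: at line 10 remove [mgyuu,ldur] add [grdof,npzo,ofzg] -> 16 lines: eyf akgv flga ohey den khtm dzz vbmnk qwvx xboq grdof npzo ofzg fhlsr aew njil
Hunk 3: at line 1 remove [akgv,flga,ohey] add [ixt,ezlnd] -> 15 lines: eyf ixt ezlnd den khtm dzz vbmnk qwvx xboq grdof npzo ofzg fhlsr aew njil
Final line count: 15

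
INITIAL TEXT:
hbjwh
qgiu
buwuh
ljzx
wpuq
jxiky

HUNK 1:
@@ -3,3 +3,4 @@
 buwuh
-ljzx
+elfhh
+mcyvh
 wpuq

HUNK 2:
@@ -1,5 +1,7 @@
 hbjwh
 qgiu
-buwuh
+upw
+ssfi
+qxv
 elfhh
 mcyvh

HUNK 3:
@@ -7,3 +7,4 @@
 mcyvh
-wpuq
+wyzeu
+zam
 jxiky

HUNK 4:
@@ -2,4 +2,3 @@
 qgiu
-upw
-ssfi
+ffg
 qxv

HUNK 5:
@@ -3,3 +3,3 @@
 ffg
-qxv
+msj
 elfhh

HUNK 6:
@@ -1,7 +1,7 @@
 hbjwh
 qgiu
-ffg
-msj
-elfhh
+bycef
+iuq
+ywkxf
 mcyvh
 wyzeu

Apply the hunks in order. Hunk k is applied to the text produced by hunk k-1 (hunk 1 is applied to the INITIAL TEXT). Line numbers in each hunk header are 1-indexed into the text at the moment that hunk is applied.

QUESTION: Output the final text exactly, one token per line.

Answer: hbjwh
qgiu
bycef
iuq
ywkxf
mcyvh
wyzeu
zam
jxiky

Derivation:
Hunk 1: at line 3 remove [ljzx] add [elfhh,mcyvh] -> 7 lines: hbjwh qgiu buwuh elfhh mcyvh wpuq jxiky
Hunk 2: at line 1 remove [buwuh] add [upw,ssfi,qxv] -> 9 lines: hbjwh qgiu upw ssfi qxv elfhh mcyvh wpuq jxiky
Hunk 3: at line 7 remove [wpuq] add [wyzeu,zam] -> 10 lines: hbjwh qgiu upw ssfi qxv elfhh mcyvh wyzeu zam jxiky
Hunk 4: at line 2 remove [upw,ssfi] add [ffg] -> 9 lines: hbjwh qgiu ffg qxv elfhh mcyvh wyzeu zam jxiky
Hunk 5: at line 3 remove [qxv] add [msj] -> 9 lines: hbjwh qgiu ffg msj elfhh mcyvh wyzeu zam jxiky
Hunk 6: at line 1 remove [ffg,msj,elfhh] add [bycef,iuq,ywkxf] -> 9 lines: hbjwh qgiu bycef iuq ywkxf mcyvh wyzeu zam jxiky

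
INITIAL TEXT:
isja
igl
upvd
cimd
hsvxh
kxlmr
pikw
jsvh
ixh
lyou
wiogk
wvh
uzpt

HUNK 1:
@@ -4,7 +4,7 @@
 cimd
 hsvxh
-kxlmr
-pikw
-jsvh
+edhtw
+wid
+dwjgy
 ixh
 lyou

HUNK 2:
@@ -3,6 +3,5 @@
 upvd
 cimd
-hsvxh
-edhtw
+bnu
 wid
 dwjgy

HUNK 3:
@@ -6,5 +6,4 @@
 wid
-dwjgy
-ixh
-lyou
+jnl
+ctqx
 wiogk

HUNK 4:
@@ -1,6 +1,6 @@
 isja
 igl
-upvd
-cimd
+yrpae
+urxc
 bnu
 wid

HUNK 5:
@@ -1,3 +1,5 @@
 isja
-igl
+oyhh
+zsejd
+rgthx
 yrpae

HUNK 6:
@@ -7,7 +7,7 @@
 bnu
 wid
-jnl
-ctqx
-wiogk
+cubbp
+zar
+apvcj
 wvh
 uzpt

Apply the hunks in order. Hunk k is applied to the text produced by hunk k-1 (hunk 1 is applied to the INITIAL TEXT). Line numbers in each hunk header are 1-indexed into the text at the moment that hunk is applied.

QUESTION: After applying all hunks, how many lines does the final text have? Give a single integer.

Answer: 13

Derivation:
Hunk 1: at line 4 remove [kxlmr,pikw,jsvh] add [edhtw,wid,dwjgy] -> 13 lines: isja igl upvd cimd hsvxh edhtw wid dwjgy ixh lyou wiogk wvh uzpt
Hunk 2: at line 3 remove [hsvxh,edhtw] add [bnu] -> 12 lines: isja igl upvd cimd bnu wid dwjgy ixh lyou wiogk wvh uzpt
Hunk 3: at line 6 remove [dwjgy,ixh,lyou] add [jnl,ctqx] -> 11 lines: isja igl upvd cimd bnu wid jnl ctqx wiogk wvh uzpt
Hunk 4: at line 1 remove [upvd,cimd] add [yrpae,urxc] -> 11 lines: isja igl yrpae urxc bnu wid jnl ctqx wiogk wvh uzpt
Hunk 5: at line 1 remove [igl] add [oyhh,zsejd,rgthx] -> 13 lines: isja oyhh zsejd rgthx yrpae urxc bnu wid jnl ctqx wiogk wvh uzpt
Hunk 6: at line 7 remove [jnl,ctqx,wiogk] add [cubbp,zar,apvcj] -> 13 lines: isja oyhh zsejd rgthx yrpae urxc bnu wid cubbp zar apvcj wvh uzpt
Final line count: 13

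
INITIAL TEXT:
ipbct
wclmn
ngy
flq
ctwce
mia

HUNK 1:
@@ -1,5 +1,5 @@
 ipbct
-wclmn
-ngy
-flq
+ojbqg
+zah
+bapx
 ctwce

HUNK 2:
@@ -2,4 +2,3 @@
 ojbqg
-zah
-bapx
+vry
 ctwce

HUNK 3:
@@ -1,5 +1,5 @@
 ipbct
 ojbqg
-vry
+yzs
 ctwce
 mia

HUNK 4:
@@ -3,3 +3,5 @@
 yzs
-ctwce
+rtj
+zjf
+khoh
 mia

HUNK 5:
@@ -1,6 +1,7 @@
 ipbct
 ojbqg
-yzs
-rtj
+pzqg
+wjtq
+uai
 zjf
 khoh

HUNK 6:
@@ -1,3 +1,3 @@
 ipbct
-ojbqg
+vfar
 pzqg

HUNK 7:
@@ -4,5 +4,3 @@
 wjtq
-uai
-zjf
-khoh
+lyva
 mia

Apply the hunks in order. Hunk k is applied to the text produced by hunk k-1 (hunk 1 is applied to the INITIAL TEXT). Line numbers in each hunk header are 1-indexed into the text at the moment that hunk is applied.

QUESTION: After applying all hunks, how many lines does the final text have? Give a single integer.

Answer: 6

Derivation:
Hunk 1: at line 1 remove [wclmn,ngy,flq] add [ojbqg,zah,bapx] -> 6 lines: ipbct ojbqg zah bapx ctwce mia
Hunk 2: at line 2 remove [zah,bapx] add [vry] -> 5 lines: ipbct ojbqg vry ctwce mia
Hunk 3: at line 1 remove [vry] add [yzs] -> 5 lines: ipbct ojbqg yzs ctwce mia
Hunk 4: at line 3 remove [ctwce] add [rtj,zjf,khoh] -> 7 lines: ipbct ojbqg yzs rtj zjf khoh mia
Hunk 5: at line 1 remove [yzs,rtj] add [pzqg,wjtq,uai] -> 8 lines: ipbct ojbqg pzqg wjtq uai zjf khoh mia
Hunk 6: at line 1 remove [ojbqg] add [vfar] -> 8 lines: ipbct vfar pzqg wjtq uai zjf khoh mia
Hunk 7: at line 4 remove [uai,zjf,khoh] add [lyva] -> 6 lines: ipbct vfar pzqg wjtq lyva mia
Final line count: 6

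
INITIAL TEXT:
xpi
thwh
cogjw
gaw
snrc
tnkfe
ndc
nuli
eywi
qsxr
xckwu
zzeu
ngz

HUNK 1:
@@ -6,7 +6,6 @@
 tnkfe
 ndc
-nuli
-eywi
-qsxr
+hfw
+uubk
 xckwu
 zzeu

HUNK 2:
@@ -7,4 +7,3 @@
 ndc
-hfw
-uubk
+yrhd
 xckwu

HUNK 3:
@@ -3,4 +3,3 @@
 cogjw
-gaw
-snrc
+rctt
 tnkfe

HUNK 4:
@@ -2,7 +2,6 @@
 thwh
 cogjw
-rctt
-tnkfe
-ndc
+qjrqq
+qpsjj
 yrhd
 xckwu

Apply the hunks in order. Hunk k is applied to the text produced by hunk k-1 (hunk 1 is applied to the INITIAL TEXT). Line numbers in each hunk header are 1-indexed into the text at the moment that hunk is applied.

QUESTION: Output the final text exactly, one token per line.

Answer: xpi
thwh
cogjw
qjrqq
qpsjj
yrhd
xckwu
zzeu
ngz

Derivation:
Hunk 1: at line 6 remove [nuli,eywi,qsxr] add [hfw,uubk] -> 12 lines: xpi thwh cogjw gaw snrc tnkfe ndc hfw uubk xckwu zzeu ngz
Hunk 2: at line 7 remove [hfw,uubk] add [yrhd] -> 11 lines: xpi thwh cogjw gaw snrc tnkfe ndc yrhd xckwu zzeu ngz
Hunk 3: at line 3 remove [gaw,snrc] add [rctt] -> 10 lines: xpi thwh cogjw rctt tnkfe ndc yrhd xckwu zzeu ngz
Hunk 4: at line 2 remove [rctt,tnkfe,ndc] add [qjrqq,qpsjj] -> 9 lines: xpi thwh cogjw qjrqq qpsjj yrhd xckwu zzeu ngz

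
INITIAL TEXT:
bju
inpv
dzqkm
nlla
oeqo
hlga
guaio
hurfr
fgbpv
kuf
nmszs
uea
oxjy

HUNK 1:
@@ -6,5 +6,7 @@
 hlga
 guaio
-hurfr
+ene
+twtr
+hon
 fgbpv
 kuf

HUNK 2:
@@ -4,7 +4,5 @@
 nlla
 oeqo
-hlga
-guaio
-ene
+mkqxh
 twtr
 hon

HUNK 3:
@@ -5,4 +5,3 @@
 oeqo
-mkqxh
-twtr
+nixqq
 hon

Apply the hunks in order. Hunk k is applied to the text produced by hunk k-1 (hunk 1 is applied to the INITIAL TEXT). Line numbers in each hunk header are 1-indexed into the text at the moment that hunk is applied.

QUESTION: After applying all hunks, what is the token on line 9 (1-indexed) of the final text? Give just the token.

Answer: kuf

Derivation:
Hunk 1: at line 6 remove [hurfr] add [ene,twtr,hon] -> 15 lines: bju inpv dzqkm nlla oeqo hlga guaio ene twtr hon fgbpv kuf nmszs uea oxjy
Hunk 2: at line 4 remove [hlga,guaio,ene] add [mkqxh] -> 13 lines: bju inpv dzqkm nlla oeqo mkqxh twtr hon fgbpv kuf nmszs uea oxjy
Hunk 3: at line 5 remove [mkqxh,twtr] add [nixqq] -> 12 lines: bju inpv dzqkm nlla oeqo nixqq hon fgbpv kuf nmszs uea oxjy
Final line 9: kuf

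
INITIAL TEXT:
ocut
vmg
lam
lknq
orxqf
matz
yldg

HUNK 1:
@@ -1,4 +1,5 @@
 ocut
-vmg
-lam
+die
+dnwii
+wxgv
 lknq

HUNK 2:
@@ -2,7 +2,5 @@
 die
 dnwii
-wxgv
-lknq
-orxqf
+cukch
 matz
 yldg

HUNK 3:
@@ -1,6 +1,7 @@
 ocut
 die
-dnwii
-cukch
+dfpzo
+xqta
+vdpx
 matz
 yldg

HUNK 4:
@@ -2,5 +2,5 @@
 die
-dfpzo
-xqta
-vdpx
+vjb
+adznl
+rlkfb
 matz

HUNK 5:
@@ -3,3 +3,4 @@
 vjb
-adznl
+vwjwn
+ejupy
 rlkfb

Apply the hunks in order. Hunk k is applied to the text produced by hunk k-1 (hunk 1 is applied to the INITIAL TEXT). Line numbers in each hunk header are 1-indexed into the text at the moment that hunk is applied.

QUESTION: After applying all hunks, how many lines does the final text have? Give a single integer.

Hunk 1: at line 1 remove [vmg,lam] add [die,dnwii,wxgv] -> 8 lines: ocut die dnwii wxgv lknq orxqf matz yldg
Hunk 2: at line 2 remove [wxgv,lknq,orxqf] add [cukch] -> 6 lines: ocut die dnwii cukch matz yldg
Hunk 3: at line 1 remove [dnwii,cukch] add [dfpzo,xqta,vdpx] -> 7 lines: ocut die dfpzo xqta vdpx matz yldg
Hunk 4: at line 2 remove [dfpzo,xqta,vdpx] add [vjb,adznl,rlkfb] -> 7 lines: ocut die vjb adznl rlkfb matz yldg
Hunk 5: at line 3 remove [adznl] add [vwjwn,ejupy] -> 8 lines: ocut die vjb vwjwn ejupy rlkfb matz yldg
Final line count: 8

Answer: 8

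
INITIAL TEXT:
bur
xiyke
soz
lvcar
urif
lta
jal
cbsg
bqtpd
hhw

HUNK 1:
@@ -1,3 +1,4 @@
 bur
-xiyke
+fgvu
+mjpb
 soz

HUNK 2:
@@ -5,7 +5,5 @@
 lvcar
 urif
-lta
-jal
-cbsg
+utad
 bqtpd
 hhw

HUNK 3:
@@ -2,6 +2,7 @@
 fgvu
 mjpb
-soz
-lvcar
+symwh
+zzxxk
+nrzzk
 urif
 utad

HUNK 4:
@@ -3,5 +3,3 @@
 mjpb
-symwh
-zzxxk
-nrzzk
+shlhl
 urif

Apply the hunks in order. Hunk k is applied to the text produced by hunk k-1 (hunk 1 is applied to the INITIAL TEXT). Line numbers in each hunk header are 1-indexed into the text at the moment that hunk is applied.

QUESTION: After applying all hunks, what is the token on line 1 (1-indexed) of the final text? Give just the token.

Hunk 1: at line 1 remove [xiyke] add [fgvu,mjpb] -> 11 lines: bur fgvu mjpb soz lvcar urif lta jal cbsg bqtpd hhw
Hunk 2: at line 5 remove [lta,jal,cbsg] add [utad] -> 9 lines: bur fgvu mjpb soz lvcar urif utad bqtpd hhw
Hunk 3: at line 2 remove [soz,lvcar] add [symwh,zzxxk,nrzzk] -> 10 lines: bur fgvu mjpb symwh zzxxk nrzzk urif utad bqtpd hhw
Hunk 4: at line 3 remove [symwh,zzxxk,nrzzk] add [shlhl] -> 8 lines: bur fgvu mjpb shlhl urif utad bqtpd hhw
Final line 1: bur

Answer: bur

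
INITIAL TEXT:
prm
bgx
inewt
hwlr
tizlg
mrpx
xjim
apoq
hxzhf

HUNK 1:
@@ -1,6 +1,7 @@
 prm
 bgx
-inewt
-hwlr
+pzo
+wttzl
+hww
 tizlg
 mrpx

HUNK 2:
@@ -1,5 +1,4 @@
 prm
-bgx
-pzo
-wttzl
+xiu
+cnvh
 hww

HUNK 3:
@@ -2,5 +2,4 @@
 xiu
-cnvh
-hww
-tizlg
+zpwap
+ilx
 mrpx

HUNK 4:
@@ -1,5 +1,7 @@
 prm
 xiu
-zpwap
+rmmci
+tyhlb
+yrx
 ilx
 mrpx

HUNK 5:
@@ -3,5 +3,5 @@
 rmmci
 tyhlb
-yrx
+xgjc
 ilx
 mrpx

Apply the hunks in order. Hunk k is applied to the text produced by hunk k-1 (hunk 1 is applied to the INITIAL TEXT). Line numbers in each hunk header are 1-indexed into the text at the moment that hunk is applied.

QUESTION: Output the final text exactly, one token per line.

Hunk 1: at line 1 remove [inewt,hwlr] add [pzo,wttzl,hww] -> 10 lines: prm bgx pzo wttzl hww tizlg mrpx xjim apoq hxzhf
Hunk 2: at line 1 remove [bgx,pzo,wttzl] add [xiu,cnvh] -> 9 lines: prm xiu cnvh hww tizlg mrpx xjim apoq hxzhf
Hunk 3: at line 2 remove [cnvh,hww,tizlg] add [zpwap,ilx] -> 8 lines: prm xiu zpwap ilx mrpx xjim apoq hxzhf
Hunk 4: at line 1 remove [zpwap] add [rmmci,tyhlb,yrx] -> 10 lines: prm xiu rmmci tyhlb yrx ilx mrpx xjim apoq hxzhf
Hunk 5: at line 3 remove [yrx] add [xgjc] -> 10 lines: prm xiu rmmci tyhlb xgjc ilx mrpx xjim apoq hxzhf

Answer: prm
xiu
rmmci
tyhlb
xgjc
ilx
mrpx
xjim
apoq
hxzhf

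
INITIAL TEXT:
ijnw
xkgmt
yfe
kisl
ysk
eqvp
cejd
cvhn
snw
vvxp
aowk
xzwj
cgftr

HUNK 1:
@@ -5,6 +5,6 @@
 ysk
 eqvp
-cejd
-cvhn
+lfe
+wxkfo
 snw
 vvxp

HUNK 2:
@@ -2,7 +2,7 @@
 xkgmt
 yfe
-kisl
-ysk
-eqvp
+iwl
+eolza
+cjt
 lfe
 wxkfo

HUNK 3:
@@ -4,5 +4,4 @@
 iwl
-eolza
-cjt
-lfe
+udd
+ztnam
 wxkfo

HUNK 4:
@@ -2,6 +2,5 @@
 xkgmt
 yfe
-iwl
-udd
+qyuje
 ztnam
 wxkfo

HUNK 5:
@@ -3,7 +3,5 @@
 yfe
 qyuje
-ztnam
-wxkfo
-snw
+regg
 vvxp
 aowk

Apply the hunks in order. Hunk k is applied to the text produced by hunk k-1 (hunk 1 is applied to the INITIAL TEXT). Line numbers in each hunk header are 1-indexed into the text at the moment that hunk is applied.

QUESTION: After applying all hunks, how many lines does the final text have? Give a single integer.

Answer: 9

Derivation:
Hunk 1: at line 5 remove [cejd,cvhn] add [lfe,wxkfo] -> 13 lines: ijnw xkgmt yfe kisl ysk eqvp lfe wxkfo snw vvxp aowk xzwj cgftr
Hunk 2: at line 2 remove [kisl,ysk,eqvp] add [iwl,eolza,cjt] -> 13 lines: ijnw xkgmt yfe iwl eolza cjt lfe wxkfo snw vvxp aowk xzwj cgftr
Hunk 3: at line 4 remove [eolza,cjt,lfe] add [udd,ztnam] -> 12 lines: ijnw xkgmt yfe iwl udd ztnam wxkfo snw vvxp aowk xzwj cgftr
Hunk 4: at line 2 remove [iwl,udd] add [qyuje] -> 11 lines: ijnw xkgmt yfe qyuje ztnam wxkfo snw vvxp aowk xzwj cgftr
Hunk 5: at line 3 remove [ztnam,wxkfo,snw] add [regg] -> 9 lines: ijnw xkgmt yfe qyuje regg vvxp aowk xzwj cgftr
Final line count: 9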